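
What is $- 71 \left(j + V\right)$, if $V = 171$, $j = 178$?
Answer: $-24779$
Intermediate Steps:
$- 71 \left(j + V\right) = - 71 \left(178 + 171\right) = \left(-71\right) 349 = -24779$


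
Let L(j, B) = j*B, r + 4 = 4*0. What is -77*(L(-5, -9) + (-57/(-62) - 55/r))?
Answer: -569723/124 ≈ -4594.5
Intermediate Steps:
r = -4 (r = -4 + 4*0 = -4 + 0 = -4)
L(j, B) = B*j
-77*(L(-5, -9) + (-57/(-62) - 55/r)) = -77*(-9*(-5) + (-57/(-62) - 55/(-4))) = -77*(45 + (-57*(-1/62) - 55*(-1/4))) = -77*(45 + (57/62 + 55/4)) = -77*(45 + 1819/124) = -77*7399/124 = -569723/124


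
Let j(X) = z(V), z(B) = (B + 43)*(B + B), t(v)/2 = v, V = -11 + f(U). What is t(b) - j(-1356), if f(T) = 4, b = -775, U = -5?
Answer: -1046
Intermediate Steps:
V = -7 (V = -11 + 4 = -7)
t(v) = 2*v
z(B) = 2*B*(43 + B) (z(B) = (43 + B)*(2*B) = 2*B*(43 + B))
j(X) = -504 (j(X) = 2*(-7)*(43 - 7) = 2*(-7)*36 = -504)
t(b) - j(-1356) = 2*(-775) - 1*(-504) = -1550 + 504 = -1046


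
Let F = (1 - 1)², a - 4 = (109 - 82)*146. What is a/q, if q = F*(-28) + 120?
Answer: 1973/60 ≈ 32.883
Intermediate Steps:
a = 3946 (a = 4 + (109 - 82)*146 = 4 + 27*146 = 4 + 3942 = 3946)
F = 0 (F = 0² = 0)
q = 120 (q = 0*(-28) + 120 = 0 + 120 = 120)
a/q = 3946/120 = 3946*(1/120) = 1973/60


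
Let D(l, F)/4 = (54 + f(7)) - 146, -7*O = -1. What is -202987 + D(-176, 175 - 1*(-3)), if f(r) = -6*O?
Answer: -1423509/7 ≈ -2.0336e+5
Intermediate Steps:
O = 1/7 (O = -1/7*(-1) = 1/7 ≈ 0.14286)
f(r) = -6/7 (f(r) = -6*1/7 = -6/7)
D(l, F) = -2600/7 (D(l, F) = 4*((54 - 6/7) - 146) = 4*(372/7 - 146) = 4*(-650/7) = -2600/7)
-202987 + D(-176, 175 - 1*(-3)) = -202987 - 2600/7 = -1423509/7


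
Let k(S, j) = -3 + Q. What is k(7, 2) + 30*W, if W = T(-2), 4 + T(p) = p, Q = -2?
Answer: -185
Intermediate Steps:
T(p) = -4 + p
k(S, j) = -5 (k(S, j) = -3 - 2 = -5)
W = -6 (W = -4 - 2 = -6)
k(7, 2) + 30*W = -5 + 30*(-6) = -5 - 180 = -185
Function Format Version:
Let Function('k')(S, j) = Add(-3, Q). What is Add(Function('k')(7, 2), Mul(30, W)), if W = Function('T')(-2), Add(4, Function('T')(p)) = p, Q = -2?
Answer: -185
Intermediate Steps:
Function('T')(p) = Add(-4, p)
Function('k')(S, j) = -5 (Function('k')(S, j) = Add(-3, -2) = -5)
W = -6 (W = Add(-4, -2) = -6)
Add(Function('k')(7, 2), Mul(30, W)) = Add(-5, Mul(30, -6)) = Add(-5, -180) = -185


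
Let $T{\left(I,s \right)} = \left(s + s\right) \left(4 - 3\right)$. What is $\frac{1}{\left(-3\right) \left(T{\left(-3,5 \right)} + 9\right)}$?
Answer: $- \frac{1}{57} \approx -0.017544$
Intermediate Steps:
$T{\left(I,s \right)} = 2 s$ ($T{\left(I,s \right)} = 2 s 1 = 2 s$)
$\frac{1}{\left(-3\right) \left(T{\left(-3,5 \right)} + 9\right)} = \frac{1}{\left(-3\right) \left(2 \cdot 5 + 9\right)} = \frac{1}{\left(-3\right) \left(10 + 9\right)} = \frac{1}{\left(-3\right) 19} = \frac{1}{-57} = - \frac{1}{57}$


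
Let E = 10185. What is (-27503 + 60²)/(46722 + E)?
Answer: -23903/56907 ≈ -0.42004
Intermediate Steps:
(-27503 + 60²)/(46722 + E) = (-27503 + 60²)/(46722 + 10185) = (-27503 + 3600)/56907 = -23903*1/56907 = -23903/56907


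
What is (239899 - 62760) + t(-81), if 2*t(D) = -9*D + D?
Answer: 177463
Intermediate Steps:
t(D) = -4*D (t(D) = (-9*D + D)/2 = (-8*D)/2 = -4*D)
(239899 - 62760) + t(-81) = (239899 - 62760) - 4*(-81) = 177139 + 324 = 177463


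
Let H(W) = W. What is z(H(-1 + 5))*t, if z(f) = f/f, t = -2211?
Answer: -2211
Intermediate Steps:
z(f) = 1
z(H(-1 + 5))*t = 1*(-2211) = -2211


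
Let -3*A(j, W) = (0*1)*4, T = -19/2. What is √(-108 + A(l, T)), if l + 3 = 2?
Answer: 6*I*√3 ≈ 10.392*I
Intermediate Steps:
l = -1 (l = -3 + 2 = -1)
T = -19/2 (T = -19*½ = -19/2 ≈ -9.5000)
A(j, W) = 0 (A(j, W) = -0*1*4/3 = -0*4 = -⅓*0 = 0)
√(-108 + A(l, T)) = √(-108 + 0) = √(-108) = 6*I*√3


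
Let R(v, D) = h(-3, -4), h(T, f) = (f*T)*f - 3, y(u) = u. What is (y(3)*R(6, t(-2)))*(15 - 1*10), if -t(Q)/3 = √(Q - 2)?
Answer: -765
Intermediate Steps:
h(T, f) = -3 + T*f² (h(T, f) = (T*f)*f - 3 = T*f² - 3 = -3 + T*f²)
t(Q) = -3*√(-2 + Q) (t(Q) = -3*√(Q - 2) = -3*√(-2 + Q))
R(v, D) = -51 (R(v, D) = -3 - 3*(-4)² = -3 - 3*16 = -3 - 48 = -51)
(y(3)*R(6, t(-2)))*(15 - 1*10) = (3*(-51))*(15 - 1*10) = -153*(15 - 10) = -153*5 = -765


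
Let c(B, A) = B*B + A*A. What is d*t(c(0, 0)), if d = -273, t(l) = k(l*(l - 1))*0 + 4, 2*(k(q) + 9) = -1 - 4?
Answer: -1092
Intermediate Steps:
k(q) = -23/2 (k(q) = -9 + (-1 - 4)/2 = -9 + (½)*(-5) = -9 - 5/2 = -23/2)
c(B, A) = A² + B² (c(B, A) = B² + A² = A² + B²)
t(l) = 4 (t(l) = -23/2*0 + 4 = 0 + 4 = 4)
d*t(c(0, 0)) = -273*4 = -1092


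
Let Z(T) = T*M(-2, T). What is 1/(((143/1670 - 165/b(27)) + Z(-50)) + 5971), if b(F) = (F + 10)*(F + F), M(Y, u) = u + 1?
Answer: 278055/2341502002 ≈ 0.00011875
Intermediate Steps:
M(Y, u) = 1 + u
Z(T) = T*(1 + T)
b(F) = 2*F*(10 + F) (b(F) = (10 + F)*(2*F) = 2*F*(10 + F))
1/(((143/1670 - 165/b(27)) + Z(-50)) + 5971) = 1/(((143/1670 - 165*1/(54*(10 + 27))) - 50*(1 - 50)) + 5971) = 1/(((143*(1/1670) - 165/(2*27*37)) - 50*(-49)) + 5971) = 1/(((143/1670 - 165/1998) + 2450) + 5971) = 1/(((143/1670 - 165*1/1998) + 2450) + 5971) = 1/(((143/1670 - 55/666) + 2450) + 5971) = 1/((847/278055 + 2450) + 5971) = 1/(681235597/278055 + 5971) = 1/(2341502002/278055) = 278055/2341502002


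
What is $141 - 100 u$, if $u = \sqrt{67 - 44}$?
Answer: $141 - 100 \sqrt{23} \approx -338.58$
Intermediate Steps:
$u = \sqrt{23} \approx 4.7958$
$141 - 100 u = 141 - 100 \sqrt{23}$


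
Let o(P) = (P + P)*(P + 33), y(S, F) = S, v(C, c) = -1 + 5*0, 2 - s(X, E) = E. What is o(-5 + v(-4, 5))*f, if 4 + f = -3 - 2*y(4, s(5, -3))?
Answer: 4860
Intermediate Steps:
s(X, E) = 2 - E
v(C, c) = -1 (v(C, c) = -1 + 0 = -1)
o(P) = 2*P*(33 + P) (o(P) = (2*P)*(33 + P) = 2*P*(33 + P))
f = -15 (f = -4 + (-3 - 2*4) = -4 + (-3 - 8) = -4 - 11 = -15)
o(-5 + v(-4, 5))*f = (2*(-5 - 1)*(33 + (-5 - 1)))*(-15) = (2*(-6)*(33 - 6))*(-15) = (2*(-6)*27)*(-15) = -324*(-15) = 4860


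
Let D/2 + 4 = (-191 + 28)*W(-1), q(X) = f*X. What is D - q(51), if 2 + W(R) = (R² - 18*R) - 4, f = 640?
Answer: -36886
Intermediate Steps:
W(R) = -6 + R² - 18*R (W(R) = -2 + ((R² - 18*R) - 4) = -2 + (-4 + R² - 18*R) = -6 + R² - 18*R)
q(X) = 640*X
D = -4246 (D = -8 + 2*((-191 + 28)*(-6 + (-1)² - 18*(-1))) = -8 + 2*(-163*(-6 + 1 + 18)) = -8 + 2*(-163*13) = -8 + 2*(-2119) = -8 - 4238 = -4246)
D - q(51) = -4246 - 640*51 = -4246 - 1*32640 = -4246 - 32640 = -36886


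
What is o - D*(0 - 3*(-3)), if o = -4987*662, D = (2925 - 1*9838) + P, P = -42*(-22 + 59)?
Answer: -3225191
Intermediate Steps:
P = -1554 (P = -42*37 = -1554)
D = -8467 (D = (2925 - 1*9838) - 1554 = (2925 - 9838) - 1554 = -6913 - 1554 = -8467)
o = -3301394
o - D*(0 - 3*(-3)) = -3301394 - (-8467)*(0 - 3*(-3)) = -3301394 - (-8467)*(0 + 9) = -3301394 - (-8467)*9 = -3301394 - 1*(-76203) = -3301394 + 76203 = -3225191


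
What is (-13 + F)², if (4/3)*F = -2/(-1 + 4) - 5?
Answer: 4761/16 ≈ 297.56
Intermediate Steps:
F = -17/4 (F = 3*(-2/(-1 + 4) - 5)/4 = 3*(-2/3 - 5)/4 = 3*(-2*⅓ - 5)/4 = 3*(-⅔ - 5)/4 = (¾)*(-17/3) = -17/4 ≈ -4.2500)
(-13 + F)² = (-13 - 17/4)² = (-69/4)² = 4761/16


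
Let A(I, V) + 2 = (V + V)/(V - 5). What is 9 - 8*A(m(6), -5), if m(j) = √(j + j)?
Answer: 17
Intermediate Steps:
m(j) = √2*√j (m(j) = √(2*j) = √2*√j)
A(I, V) = -2 + 2*V/(-5 + V) (A(I, V) = -2 + (V + V)/(V - 5) = -2 + (2*V)/(-5 + V) = -2 + 2*V/(-5 + V))
9 - 8*A(m(6), -5) = 9 - 80/(-5 - 5) = 9 - 80/(-10) = 9 - 80*(-1)/10 = 9 - 8*(-1) = 9 + 8 = 17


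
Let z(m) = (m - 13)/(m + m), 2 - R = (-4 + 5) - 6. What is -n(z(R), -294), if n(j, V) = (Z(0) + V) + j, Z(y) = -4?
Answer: 2089/7 ≈ 298.43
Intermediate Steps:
R = 7 (R = 2 - ((-4 + 5) - 6) = 2 - (1 - 6) = 2 - 1*(-5) = 2 + 5 = 7)
z(m) = (-13 + m)/(2*m) (z(m) = (-13 + m)/((2*m)) = (-13 + m)*(1/(2*m)) = (-13 + m)/(2*m))
n(j, V) = -4 + V + j (n(j, V) = (-4 + V) + j = -4 + V + j)
-n(z(R), -294) = -(-4 - 294 + (½)*(-13 + 7)/7) = -(-4 - 294 + (½)*(⅐)*(-6)) = -(-4 - 294 - 3/7) = -1*(-2089/7) = 2089/7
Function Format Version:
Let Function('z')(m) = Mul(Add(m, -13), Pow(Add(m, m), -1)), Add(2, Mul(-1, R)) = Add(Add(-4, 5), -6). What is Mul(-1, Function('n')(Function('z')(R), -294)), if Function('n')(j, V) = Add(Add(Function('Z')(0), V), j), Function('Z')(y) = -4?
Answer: Rational(2089, 7) ≈ 298.43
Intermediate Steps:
R = 7 (R = Add(2, Mul(-1, Add(Add(-4, 5), -6))) = Add(2, Mul(-1, Add(1, -6))) = Add(2, Mul(-1, -5)) = Add(2, 5) = 7)
Function('z')(m) = Mul(Rational(1, 2), Pow(m, -1), Add(-13, m)) (Function('z')(m) = Mul(Add(-13, m), Pow(Mul(2, m), -1)) = Mul(Add(-13, m), Mul(Rational(1, 2), Pow(m, -1))) = Mul(Rational(1, 2), Pow(m, -1), Add(-13, m)))
Function('n')(j, V) = Add(-4, V, j) (Function('n')(j, V) = Add(Add(-4, V), j) = Add(-4, V, j))
Mul(-1, Function('n')(Function('z')(R), -294)) = Mul(-1, Add(-4, -294, Mul(Rational(1, 2), Pow(7, -1), Add(-13, 7)))) = Mul(-1, Add(-4, -294, Mul(Rational(1, 2), Rational(1, 7), -6))) = Mul(-1, Add(-4, -294, Rational(-3, 7))) = Mul(-1, Rational(-2089, 7)) = Rational(2089, 7)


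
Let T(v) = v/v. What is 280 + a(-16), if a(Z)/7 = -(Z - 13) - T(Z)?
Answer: 476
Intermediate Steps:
T(v) = 1
a(Z) = 84 - 7*Z (a(Z) = 7*(-(Z - 13) - 1*1) = 7*(-(-13 + Z) - 1) = 7*((13 - Z) - 1) = 7*(12 - Z) = 84 - 7*Z)
280 + a(-16) = 280 + (84 - 7*(-16)) = 280 + (84 + 112) = 280 + 196 = 476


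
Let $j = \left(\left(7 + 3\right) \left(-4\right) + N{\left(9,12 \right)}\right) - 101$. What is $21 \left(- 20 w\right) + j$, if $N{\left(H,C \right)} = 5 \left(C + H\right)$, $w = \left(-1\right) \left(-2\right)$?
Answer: $-876$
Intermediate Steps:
$w = 2$
$N{\left(H,C \right)} = 5 C + 5 H$
$j = -36$ ($j = \left(\left(7 + 3\right) \left(-4\right) + \left(5 \cdot 12 + 5 \cdot 9\right)\right) - 101 = \left(10 \left(-4\right) + \left(60 + 45\right)\right) - 101 = \left(-40 + 105\right) - 101 = 65 - 101 = -36$)
$21 \left(- 20 w\right) + j = 21 \left(\left(-20\right) 2\right) - 36 = 21 \left(-40\right) - 36 = -840 - 36 = -876$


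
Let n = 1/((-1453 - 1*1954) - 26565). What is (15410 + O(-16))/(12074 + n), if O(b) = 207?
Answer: 468072724/361881927 ≈ 1.2934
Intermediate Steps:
n = -1/29972 (n = 1/((-1453 - 1954) - 26565) = 1/(-3407 - 26565) = 1/(-29972) = -1/29972 ≈ -3.3364e-5)
(15410 + O(-16))/(12074 + n) = (15410 + 207)/(12074 - 1/29972) = 15617/(361881927/29972) = 15617*(29972/361881927) = 468072724/361881927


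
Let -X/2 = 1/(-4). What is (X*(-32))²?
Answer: 256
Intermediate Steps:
X = ½ (X = -2/(-4) = -2*(-¼) = ½ ≈ 0.50000)
(X*(-32))² = ((½)*(-32))² = (-16)² = 256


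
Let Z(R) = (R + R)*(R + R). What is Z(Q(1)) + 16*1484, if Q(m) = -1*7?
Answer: 23940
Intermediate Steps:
Q(m) = -7
Z(R) = 4*R² (Z(R) = (2*R)*(2*R) = 4*R²)
Z(Q(1)) + 16*1484 = 4*(-7)² + 16*1484 = 4*49 + 23744 = 196 + 23744 = 23940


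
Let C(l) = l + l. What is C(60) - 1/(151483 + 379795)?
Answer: 63753359/531278 ≈ 120.00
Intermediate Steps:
C(l) = 2*l
C(60) - 1/(151483 + 379795) = 2*60 - 1/(151483 + 379795) = 120 - 1/531278 = 63753359/531278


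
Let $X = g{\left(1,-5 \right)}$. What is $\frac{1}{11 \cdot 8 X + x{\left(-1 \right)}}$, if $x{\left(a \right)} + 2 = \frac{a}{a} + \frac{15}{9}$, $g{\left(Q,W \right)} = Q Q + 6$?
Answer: $\frac{3}{1850} \approx 0.0016216$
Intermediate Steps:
$g{\left(Q,W \right)} = 6 + Q^{2}$ ($g{\left(Q,W \right)} = Q^{2} + 6 = 6 + Q^{2}$)
$X = 7$ ($X = 6 + 1^{2} = 6 + 1 = 7$)
$x{\left(a \right)} = \frac{2}{3}$ ($x{\left(a \right)} = -2 + \left(\frac{a}{a} + \frac{15}{9}\right) = -2 + \left(1 + 15 \cdot \frac{1}{9}\right) = -2 + \left(1 + \frac{5}{3}\right) = -2 + \frac{8}{3} = \frac{2}{3}$)
$\frac{1}{11 \cdot 8 X + x{\left(-1 \right)}} = \frac{1}{11 \cdot 8 \cdot 7 + \frac{2}{3}} = \frac{1}{88 \cdot 7 + \frac{2}{3}} = \frac{1}{616 + \frac{2}{3}} = \frac{1}{\frac{1850}{3}} = \frac{3}{1850}$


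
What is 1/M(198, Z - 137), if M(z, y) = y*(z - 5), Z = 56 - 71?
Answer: -1/29336 ≈ -3.4088e-5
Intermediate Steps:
Z = -15
M(z, y) = y*(-5 + z)
1/M(198, Z - 137) = 1/((-15 - 137)*(-5 + 198)) = 1/(-152*193) = 1/(-29336) = -1/29336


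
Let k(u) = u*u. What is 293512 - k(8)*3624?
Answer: 61576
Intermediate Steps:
k(u) = u²
293512 - k(8)*3624 = 293512 - 8²*3624 = 293512 - 64*3624 = 293512 - 1*231936 = 293512 - 231936 = 61576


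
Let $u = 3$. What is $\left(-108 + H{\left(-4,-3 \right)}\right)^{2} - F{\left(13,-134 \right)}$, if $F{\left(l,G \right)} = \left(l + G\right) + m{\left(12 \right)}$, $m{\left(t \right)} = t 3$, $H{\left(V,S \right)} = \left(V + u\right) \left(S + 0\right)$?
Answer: $11110$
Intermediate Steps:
$H{\left(V,S \right)} = S \left(3 + V\right)$ ($H{\left(V,S \right)} = \left(V + 3\right) \left(S + 0\right) = \left(3 + V\right) S = S \left(3 + V\right)$)
$m{\left(t \right)} = 3 t$
$F{\left(l,G \right)} = 36 + G + l$ ($F{\left(l,G \right)} = \left(l + G\right) + 3 \cdot 12 = \left(G + l\right) + 36 = 36 + G + l$)
$\left(-108 + H{\left(-4,-3 \right)}\right)^{2} - F{\left(13,-134 \right)} = \left(-108 - 3 \left(3 - 4\right)\right)^{2} - \left(36 - 134 + 13\right) = \left(-108 - -3\right)^{2} - -85 = \left(-108 + 3\right)^{2} + 85 = \left(-105\right)^{2} + 85 = 11025 + 85 = 11110$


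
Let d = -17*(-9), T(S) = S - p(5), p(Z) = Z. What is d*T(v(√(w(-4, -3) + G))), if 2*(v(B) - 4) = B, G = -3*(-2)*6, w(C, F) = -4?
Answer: -153 + 306*√2 ≈ 279.75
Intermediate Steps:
G = 36 (G = 6*6 = 36)
v(B) = 4 + B/2
T(S) = -5 + S (T(S) = S - 1*5 = S - 5 = -5 + S)
d = 153
d*T(v(√(w(-4, -3) + G))) = 153*(-5 + (4 + √(-4 + 36)/2)) = 153*(-5 + (4 + √32/2)) = 153*(-5 + (4 + (4*√2)/2)) = 153*(-5 + (4 + 2*√2)) = 153*(-1 + 2*√2) = -153 + 306*√2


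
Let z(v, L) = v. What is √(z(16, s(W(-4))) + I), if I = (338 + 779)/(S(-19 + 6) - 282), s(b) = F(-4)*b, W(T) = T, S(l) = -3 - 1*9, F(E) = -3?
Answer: √21522/42 ≈ 3.4929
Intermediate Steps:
S(l) = -12 (S(l) = -3 - 9 = -12)
s(b) = -3*b
I = -1117/294 (I = (338 + 779)/(-12 - 282) = 1117/(-294) = 1117*(-1/294) = -1117/294 ≈ -3.7993)
√(z(16, s(W(-4))) + I) = √(16 - 1117/294) = √(3587/294) = √21522/42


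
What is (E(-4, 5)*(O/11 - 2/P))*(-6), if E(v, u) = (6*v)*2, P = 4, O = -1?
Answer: -1872/11 ≈ -170.18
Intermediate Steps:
E(v, u) = 12*v
(E(-4, 5)*(O/11 - 2/P))*(-6) = ((12*(-4))*(-1/11 - 2/4))*(-6) = -48*(-1*1/11 - 2*¼)*(-6) = -48*(-1/11 - ½)*(-6) = -48*(-13/22)*(-6) = (312/11)*(-6) = -1872/11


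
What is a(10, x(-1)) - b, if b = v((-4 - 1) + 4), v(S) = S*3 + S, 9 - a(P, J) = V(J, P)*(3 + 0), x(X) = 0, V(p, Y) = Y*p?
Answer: 13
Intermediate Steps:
a(P, J) = 9 - 3*J*P (a(P, J) = 9 - P*J*(3 + 0) = 9 - J*P*3 = 9 - 3*J*P)
v(S) = 4*S (v(S) = 3*S + S = 4*S)
b = -4 (b = 4*((-4 - 1) + 4) = 4*(-5 + 4) = 4*(-1) = -4)
a(10, x(-1)) - b = (9 - 3*0*10) - 1*(-4) = (9 + 0) + 4 = 9 + 4 = 13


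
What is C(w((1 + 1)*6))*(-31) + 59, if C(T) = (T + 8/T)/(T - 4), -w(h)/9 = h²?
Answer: 5916857/210600 ≈ 28.095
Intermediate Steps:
w(h) = -9*h²
C(T) = (T + 8/T)/(-4 + T)
C(w((1 + 1)*6))*(-31) + 59 = ((8 + (-9*36*(1 + 1)²)²)/(((-9*36*(1 + 1)²))*(-4 - 9*36*(1 + 1)²)))*(-31) + 59 = ((8 + (-9*(2*6)²)²)/(((-9*(2*6)²))*(-4 - 9*(2*6)²)))*(-31) + 59 = ((8 + (-9*12²)²)/(((-9*12²))*(-4 - 9*12²)))*(-31) + 59 = ((8 + (-9*144)²)/(((-9*144))*(-4 - 9*144)))*(-31) + 59 = ((8 + (-1296)²)/((-1296)*(-4 - 1296)))*(-31) + 59 = -1/1296*(8 + 1679616)/(-1300)*(-31) + 59 = -1/1296*(-1/1300)*1679624*(-31) + 59 = (209953/210600)*(-31) + 59 = -6508543/210600 + 59 = 5916857/210600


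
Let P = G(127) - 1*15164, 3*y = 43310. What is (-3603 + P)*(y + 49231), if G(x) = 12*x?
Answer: -3293464729/3 ≈ -1.0978e+9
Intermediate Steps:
y = 43310/3 (y = (⅓)*43310 = 43310/3 ≈ 14437.)
P = -13640 (P = 12*127 - 1*15164 = 1524 - 15164 = -13640)
(-3603 + P)*(y + 49231) = (-3603 - 13640)*(43310/3 + 49231) = -17243*191003/3 = -3293464729/3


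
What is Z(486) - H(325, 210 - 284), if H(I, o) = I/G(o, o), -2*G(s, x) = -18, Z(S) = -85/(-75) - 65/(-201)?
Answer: -104483/3015 ≈ -34.654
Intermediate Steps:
Z(S) = 488/335 (Z(S) = -85*(-1/75) - 65*(-1/201) = 17/15 + 65/201 = 488/335)
G(s, x) = 9 (G(s, x) = -½*(-18) = 9)
H(I, o) = I/9
Z(486) - H(325, 210 - 284) = 488/335 - 325/9 = -104483/3015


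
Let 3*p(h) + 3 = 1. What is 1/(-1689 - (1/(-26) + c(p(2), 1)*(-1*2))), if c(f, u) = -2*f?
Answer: -78/131531 ≈ -0.00059302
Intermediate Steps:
p(h) = -⅔ (p(h) = -1 + (⅓)*1 = -1 + ⅓ = -⅔)
1/(-1689 - (1/(-26) + c(p(2), 1)*(-1*2))) = 1/(-1689 - (1/(-26) + (-2*(-⅔))*(-1*2))) = 1/(-1689 - (-1/26 + (4/3)*(-2))) = 1/(-1689 - (-1/26 - 8/3)) = 1/(-1689 - 1*(-211/78)) = 1/(-1689 + 211/78) = 1/(-131531/78) = -78/131531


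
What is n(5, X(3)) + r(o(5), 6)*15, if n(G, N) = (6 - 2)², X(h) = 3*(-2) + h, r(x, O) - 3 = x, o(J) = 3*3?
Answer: 196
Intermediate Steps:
o(J) = 9
r(x, O) = 3 + x
X(h) = -6 + h
n(G, N) = 16 (n(G, N) = 4² = 16)
n(5, X(3)) + r(o(5), 6)*15 = 16 + (3 + 9)*15 = 16 + 12*15 = 16 + 180 = 196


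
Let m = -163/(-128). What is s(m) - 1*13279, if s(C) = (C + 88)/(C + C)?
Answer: -4317527/326 ≈ -13244.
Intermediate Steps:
m = 163/128 (m = -163*(-1/128) = 163/128 ≈ 1.2734)
s(C) = (88 + C)/(2*C) (s(C) = (88 + C)/((2*C)) = (88 + C)*(1/(2*C)) = (88 + C)/(2*C))
s(m) - 1*13279 = (88 + 163/128)/(2*(163/128)) - 1*13279 = (½)*(128/163)*(11427/128) - 13279 = 11427/326 - 13279 = -4317527/326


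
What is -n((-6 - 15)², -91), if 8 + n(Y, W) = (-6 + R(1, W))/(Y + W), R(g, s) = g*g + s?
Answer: 1448/175 ≈ 8.2743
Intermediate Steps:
R(g, s) = s + g² (R(g, s) = g² + s = s + g²)
n(Y, W) = -8 + (-5 + W)/(W + Y) (n(Y, W) = -8 + (-6 + (W + 1²))/(Y + W) = -8 + (-6 + (W + 1))/(W + Y) = -8 + (-6 + (1 + W))/(W + Y) = -8 + (-5 + W)/(W + Y))
-n((-6 - 15)², -91) = -(-5 - 8*(-6 - 15)² - 7*(-91))/(-91 + (-6 - 15)²) = -(-5 - 8*(-21)² + 637)/(-91 + (-21)²) = -(-5 - 8*441 + 637)/(-91 + 441) = -(-5 - 3528 + 637)/350 = -(-2896)/350 = -1*(-1448/175) = 1448/175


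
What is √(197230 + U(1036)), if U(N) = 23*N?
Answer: 3*√24562 ≈ 470.17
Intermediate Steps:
√(197230 + U(1036)) = √(197230 + 23*1036) = √(197230 + 23828) = √221058 = 3*√24562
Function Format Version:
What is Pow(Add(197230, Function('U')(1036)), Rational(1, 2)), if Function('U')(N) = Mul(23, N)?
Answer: Mul(3, Pow(24562, Rational(1, 2))) ≈ 470.17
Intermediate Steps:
Pow(Add(197230, Function('U')(1036)), Rational(1, 2)) = Pow(Add(197230, Mul(23, 1036)), Rational(1, 2)) = Pow(Add(197230, 23828), Rational(1, 2)) = Pow(221058, Rational(1, 2)) = Mul(3, Pow(24562, Rational(1, 2)))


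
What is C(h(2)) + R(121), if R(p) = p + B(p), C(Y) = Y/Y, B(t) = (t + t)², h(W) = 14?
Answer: 58686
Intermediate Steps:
B(t) = 4*t² (B(t) = (2*t)² = 4*t²)
C(Y) = 1
R(p) = p + 4*p²
C(h(2)) + R(121) = 1 + 121*(1 + 4*121) = 1 + 121*(1 + 484) = 1 + 121*485 = 1 + 58685 = 58686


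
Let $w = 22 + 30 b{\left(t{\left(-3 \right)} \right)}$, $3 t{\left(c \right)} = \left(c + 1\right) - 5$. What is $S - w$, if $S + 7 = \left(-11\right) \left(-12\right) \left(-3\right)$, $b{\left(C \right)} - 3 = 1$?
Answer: $-545$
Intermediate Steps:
$t{\left(c \right)} = - \frac{4}{3} + \frac{c}{3}$ ($t{\left(c \right)} = \frac{\left(c + 1\right) - 5}{3} = \frac{\left(1 + c\right) - 5}{3} = \frac{-4 + c}{3} = - \frac{4}{3} + \frac{c}{3}$)
$b{\left(C \right)} = 4$ ($b{\left(C \right)} = 3 + 1 = 4$)
$w = 142$ ($w = 22 + 30 \cdot 4 = 22 + 120 = 142$)
$S = -403$ ($S = -7 + \left(-11\right) \left(-12\right) \left(-3\right) = -7 + 132 \left(-3\right) = -7 - 396 = -403$)
$S - w = -403 - 142 = -545$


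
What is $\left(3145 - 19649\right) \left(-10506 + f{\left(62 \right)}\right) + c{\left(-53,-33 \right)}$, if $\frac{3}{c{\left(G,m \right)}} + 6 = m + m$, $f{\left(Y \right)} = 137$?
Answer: $\frac{4107119423}{24} \approx 1.7113 \cdot 10^{8}$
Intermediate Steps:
$c{\left(G,m \right)} = \frac{3}{-6 + 2 m}$ ($c{\left(G,m \right)} = \frac{3}{-6 + \left(m + m\right)} = \frac{3}{-6 + 2 m}$)
$\left(3145 - 19649\right) \left(-10506 + f{\left(62 \right)}\right) + c{\left(-53,-33 \right)} = \left(3145 - 19649\right) \left(-10506 + 137\right) + \frac{3}{2 \left(-3 - 33\right)} = \left(-16504\right) \left(-10369\right) + \frac{3}{2 \left(-36\right)} = 171129976 + \frac{3}{2} \left(- \frac{1}{36}\right) = 171129976 - \frac{1}{24} = \frac{4107119423}{24}$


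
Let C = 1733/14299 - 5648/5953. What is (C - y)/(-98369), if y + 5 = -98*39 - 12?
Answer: -326712710330/8373360804443 ≈ -0.039018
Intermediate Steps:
C = -70444203/85121947 (C = 1733*(1/14299) - 5648*1/5953 = 1733/14299 - 5648/5953 = -70444203/85121947 ≈ -0.82757)
y = -3839 (y = -5 + (-98*39 - 12) = -5 + (-3822 - 12) = -5 - 3834 = -3839)
(C - y)/(-98369) = (-70444203/85121947 - 1*(-3839))/(-98369) = (-70444203/85121947 + 3839)*(-1/98369) = (326712710330/85121947)*(-1/98369) = -326712710330/8373360804443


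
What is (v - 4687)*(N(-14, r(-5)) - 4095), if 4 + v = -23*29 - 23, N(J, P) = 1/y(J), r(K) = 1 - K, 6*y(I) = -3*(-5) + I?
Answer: 22002909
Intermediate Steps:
y(I) = 5/2 + I/6 (y(I) = (-3*(-5) + I)/6 = (15 + I)/6 = 5/2 + I/6)
N(J, P) = 1/(5/2 + J/6)
v = -694 (v = -4 + (-23*29 - 23) = -4 + (-667 - 23) = -4 - 690 = -694)
(v - 4687)*(N(-14, r(-5)) - 4095) = (-694 - 4687)*(6/(15 - 14) - 4095) = -5381*(6/1 - 4095) = -5381*(6*1 - 4095) = -5381*(6 - 4095) = -5381*(-4089) = 22002909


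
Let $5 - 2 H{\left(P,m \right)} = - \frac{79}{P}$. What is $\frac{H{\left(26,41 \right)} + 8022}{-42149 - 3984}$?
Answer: $- \frac{417353}{2398916} \approx -0.17398$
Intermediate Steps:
$H{\left(P,m \right)} = \frac{5}{2} + \frac{79}{2 P}$ ($H{\left(P,m \right)} = \frac{5}{2} - \frac{\left(-79\right) \frac{1}{P}}{2} = \frac{5}{2} + \frac{79}{2 P}$)
$\frac{H{\left(26,41 \right)} + 8022}{-42149 - 3984} = \frac{\frac{79 + 5 \cdot 26}{2 \cdot 26} + 8022}{-42149 - 3984} = \frac{\frac{1}{2} \cdot \frac{1}{26} \left(79 + 130\right) + 8022}{-46133} = \left(\frac{1}{2} \cdot \frac{1}{26} \cdot 209 + 8022\right) \left(- \frac{1}{46133}\right) = \left(\frac{209}{52} + 8022\right) \left(- \frac{1}{46133}\right) = \frac{417353}{52} \left(- \frac{1}{46133}\right) = - \frac{417353}{2398916}$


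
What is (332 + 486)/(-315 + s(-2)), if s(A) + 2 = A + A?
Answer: -818/321 ≈ -2.5483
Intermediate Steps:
s(A) = -2 + 2*A (s(A) = -2 + (A + A) = -2 + 2*A)
(332 + 486)/(-315 + s(-2)) = (332 + 486)/(-315 + (-2 + 2*(-2))) = 818/(-315 + (-2 - 4)) = 818/(-315 - 6) = 818/(-321) = 818*(-1/321) = -818/321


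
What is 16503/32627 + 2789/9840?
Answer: 253386223/321049680 ≈ 0.78924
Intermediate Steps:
16503/32627 + 2789/9840 = 253386223/321049680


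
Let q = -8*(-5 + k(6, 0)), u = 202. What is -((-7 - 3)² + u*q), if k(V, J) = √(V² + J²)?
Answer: 1516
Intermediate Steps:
k(V, J) = √(J² + V²)
q = -8 (q = -8*(-5 + √(0² + 6²)) = -8*(-5 + √(0 + 36)) = -8*(-5 + √36) = -8*(-5 + 6) = -8*1 = -8)
-((-7 - 3)² + u*q) = -((-7 - 3)² + 202*(-8)) = -((-10)² - 1616) = -(100 - 1616) = -1*(-1516) = 1516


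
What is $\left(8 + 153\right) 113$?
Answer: $18193$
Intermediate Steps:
$\left(8 + 153\right) 113 = 161 \cdot 113 = 18193$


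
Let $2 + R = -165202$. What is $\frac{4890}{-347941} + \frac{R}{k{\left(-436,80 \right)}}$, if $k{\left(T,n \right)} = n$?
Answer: $- \frac{14370409041}{6958820} \approx -2065.1$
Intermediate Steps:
$R = -165204$ ($R = -2 - 165202 = -165204$)
$\frac{4890}{-347941} + \frac{R}{k{\left(-436,80 \right)}} = \frac{4890}{-347941} - \frac{165204}{80} = 4890 \left(- \frac{1}{347941}\right) - \frac{41301}{20} = - \frac{4890}{347941} - \frac{41301}{20} = - \frac{14370409041}{6958820}$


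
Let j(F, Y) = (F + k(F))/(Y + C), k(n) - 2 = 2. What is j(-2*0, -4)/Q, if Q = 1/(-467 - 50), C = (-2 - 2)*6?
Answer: 517/7 ≈ 73.857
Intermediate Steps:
C = -24 (C = -4*6 = -24)
k(n) = 4 (k(n) = 2 + 2 = 4)
j(F, Y) = (4 + F)/(-24 + Y) (j(F, Y) = (F + 4)/(Y - 24) = (4 + F)/(-24 + Y))
Q = -1/517 (Q = 1/(-517) = -1/517 ≈ -0.0019342)
j(-2*0, -4)/Q = ((4 - 2*0)/(-24 - 4))/(-1/517) = ((4 + 0)/(-28))*(-517) = -1/28*4*(-517) = -⅐*(-517) = 517/7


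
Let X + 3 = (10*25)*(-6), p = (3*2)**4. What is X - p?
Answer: -2799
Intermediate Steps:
p = 1296 (p = 6**4 = 1296)
X = -1503 (X = -3 + (10*25)*(-6) = -3 + 250*(-6) = -3 - 1500 = -1503)
X - p = -1503 - 1*1296 = -1503 - 1296 = -2799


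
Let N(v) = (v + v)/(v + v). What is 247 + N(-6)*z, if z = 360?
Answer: 607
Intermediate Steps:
N(v) = 1 (N(v) = (2*v)/((2*v)) = (2*v)*(1/(2*v)) = 1)
247 + N(-6)*z = 247 + 1*360 = 247 + 360 = 607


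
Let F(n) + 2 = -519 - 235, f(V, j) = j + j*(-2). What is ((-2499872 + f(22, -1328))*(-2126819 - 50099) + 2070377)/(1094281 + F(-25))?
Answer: 5439127477769/1093525 ≈ 4.9739e+6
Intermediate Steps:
f(V, j) = -j (f(V, j) = j - 2*j = -j)
F(n) = -756 (F(n) = -2 + (-519 - 235) = -2 - 754 = -756)
((-2499872 + f(22, -1328))*(-2126819 - 50099) + 2070377)/(1094281 + F(-25)) = ((-2499872 - 1*(-1328))*(-2126819 - 50099) + 2070377)/(1094281 - 756) = ((-2499872 + 1328)*(-2176918) + 2070377)/1093525 = (-2498544*(-2176918) + 2070377)*(1/1093525) = (5439125407392 + 2070377)*(1/1093525) = 5439127477769*(1/1093525) = 5439127477769/1093525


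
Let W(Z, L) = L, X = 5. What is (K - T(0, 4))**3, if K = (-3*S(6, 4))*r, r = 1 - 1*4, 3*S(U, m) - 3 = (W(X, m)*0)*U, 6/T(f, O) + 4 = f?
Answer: 9261/8 ≈ 1157.6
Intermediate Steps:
T(f, O) = 6/(-4 + f)
S(U, m) = 1 (S(U, m) = 1 + ((m*0)*U)/3 = 1 + (0*U)/3 = 1 + (1/3)*0 = 1 + 0 = 1)
r = -3 (r = 1 - 4 = -3)
K = 9 (K = -3*1*(-3) = -3*(-3) = 9)
(K - T(0, 4))**3 = (9 - 6/(-4 + 0))**3 = (9 - 6/(-4))**3 = (9 - 6*(-1)/4)**3 = (9 - 1*(-3/2))**3 = (9 + 3/2)**3 = (21/2)**3 = 9261/8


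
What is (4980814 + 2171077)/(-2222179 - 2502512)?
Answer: -7151891/4724691 ≈ -1.5137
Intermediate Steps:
(4980814 + 2171077)/(-2222179 - 2502512) = 7151891/(-4724691) = 7151891*(-1/4724691) = -7151891/4724691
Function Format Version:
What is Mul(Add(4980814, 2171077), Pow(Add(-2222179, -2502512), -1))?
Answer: Rational(-7151891, 4724691) ≈ -1.5137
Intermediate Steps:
Mul(Add(4980814, 2171077), Pow(Add(-2222179, -2502512), -1)) = Mul(7151891, Pow(-4724691, -1)) = Mul(7151891, Rational(-1, 4724691)) = Rational(-7151891, 4724691)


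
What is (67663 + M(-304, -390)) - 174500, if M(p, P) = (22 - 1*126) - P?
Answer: -106551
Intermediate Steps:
M(p, P) = -104 - P (M(p, P) = (22 - 126) - P = -104 - P)
(67663 + M(-304, -390)) - 174500 = (67663 + (-104 - 1*(-390))) - 174500 = (67663 + (-104 + 390)) - 174500 = (67663 + 286) - 174500 = 67949 - 174500 = -106551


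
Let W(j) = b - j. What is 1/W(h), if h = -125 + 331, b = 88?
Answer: -1/118 ≈ -0.0084746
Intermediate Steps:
h = 206
W(j) = 88 - j
1/W(h) = 1/(88 - 1*206) = 1/(88 - 206) = 1/(-118) = -1/118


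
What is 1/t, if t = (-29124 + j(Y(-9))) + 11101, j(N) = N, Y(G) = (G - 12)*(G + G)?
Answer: -1/17645 ≈ -5.6673e-5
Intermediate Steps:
Y(G) = 2*G*(-12 + G) (Y(G) = (-12 + G)*(2*G) = 2*G*(-12 + G))
t = -17645 (t = (-29124 + 2*(-9)*(-12 - 9)) + 11101 = (-29124 + 2*(-9)*(-21)) + 11101 = (-29124 + 378) + 11101 = -28746 + 11101 = -17645)
1/t = 1/(-17645) = -1/17645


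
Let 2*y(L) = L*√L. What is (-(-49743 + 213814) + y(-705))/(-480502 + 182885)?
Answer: 164071/297617 + 705*I*√705/595234 ≈ 0.55128 + 0.031448*I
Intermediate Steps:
y(L) = L^(3/2)/2 (y(L) = (L*√L)/2 = L^(3/2)/2)
(-(-49743 + 213814) + y(-705))/(-480502 + 182885) = (-(-49743 + 213814) + (-705)^(3/2)/2)/(-480502 + 182885) = (-1*164071 + (-705*I*√705)/2)/(-297617) = (-164071 - 705*I*√705/2)*(-1/297617) = 164071/297617 + 705*I*√705/595234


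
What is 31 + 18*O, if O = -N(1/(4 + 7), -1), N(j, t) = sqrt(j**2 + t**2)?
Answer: 31 - 18*sqrt(122)/11 ≈ 12.926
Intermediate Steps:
O = -sqrt(122)/11 (O = -sqrt((1/(4 + 7))**2 + (-1)**2) = -sqrt((1/11)**2 + 1) = -sqrt(1/121 + 1) = -sqrt(122/121) = -sqrt(122)/11 ≈ -1.0041)
31 + 18*O = 31 + 18*(-sqrt(122)/11) = 31 - 18*sqrt(122)/11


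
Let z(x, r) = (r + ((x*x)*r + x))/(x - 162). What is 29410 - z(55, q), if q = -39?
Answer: 3028911/107 ≈ 28308.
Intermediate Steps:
z(x, r) = (r + x + r*x²)/(-162 + x) (z(x, r) = (r + (x²*r + x))/(-162 + x) = (r + (r*x² + x))/(-162 + x) = (r + (x + r*x²))/(-162 + x) = (r + x + r*x²)/(-162 + x))
29410 - z(55, q) = 29410 - (-39 + 55 - 39*55²)/(-162 + 55) = 29410 - (-39 + 55 - 39*3025)/(-107) = 29410 - (-1)*(-39 + 55 - 117975)/107 = 29410 - (-1)*(-117959)/107 = 29410 - 1*117959/107 = 29410 - 117959/107 = 3028911/107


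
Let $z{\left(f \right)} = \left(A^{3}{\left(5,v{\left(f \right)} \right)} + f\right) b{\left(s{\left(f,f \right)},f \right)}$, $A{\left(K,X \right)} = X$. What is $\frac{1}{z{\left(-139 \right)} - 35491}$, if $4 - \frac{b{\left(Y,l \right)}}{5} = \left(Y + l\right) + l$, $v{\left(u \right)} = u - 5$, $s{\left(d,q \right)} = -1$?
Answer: $- \frac{1}{4225399536} \approx -2.3666 \cdot 10^{-10}$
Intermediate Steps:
$v{\left(u \right)} = -5 + u$
$b{\left(Y,l \right)} = 20 - 10 l - 5 Y$ ($b{\left(Y,l \right)} = 20 - 5 \left(\left(Y + l\right) + l\right) = 20 - 5 \left(Y + 2 l\right) = 20 - \left(5 Y + 10 l\right) = 20 - 10 l - 5 Y$)
$z{\left(f \right)} = \left(25 - 10 f\right) \left(f + \left(-5 + f\right)^{3}\right)$ ($z{\left(f \right)} = \left(\left(-5 + f\right)^{3} + f\right) \left(20 - 10 f - -5\right) = \left(f + \left(-5 + f\right)^{3}\right) \left(20 - 10 f + 5\right) = \left(f + \left(-5 + f\right)^{3}\right) \left(25 - 10 f\right) = \left(25 - 10 f\right) \left(f + \left(-5 + f\right)^{3}\right)$)
$\frac{1}{z{\left(-139 \right)} - 35491} = \frac{1}{- 5 \left(-5 + 2 \left(-139\right)\right) \left(-139 + \left(-5 - 139\right)^{3}\right) - 35491} = \frac{1}{- 5 \left(-5 - 278\right) \left(-139 + \left(-144\right)^{3}\right) - 35491} = \frac{1}{\left(-5\right) \left(-283\right) \left(-139 - 2985984\right) - 35491} = \frac{1}{\left(-5\right) \left(-283\right) \left(-2986123\right) - 35491} = \frac{1}{-4225364045 - 35491} = \frac{1}{-4225399536} = - \frac{1}{4225399536}$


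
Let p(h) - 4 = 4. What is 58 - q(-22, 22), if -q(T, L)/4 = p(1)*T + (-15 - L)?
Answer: -794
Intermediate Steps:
p(h) = 8 (p(h) = 4 + 4 = 8)
q(T, L) = 60 - 32*T + 4*L (q(T, L) = -4*(8*T + (-15 - L)) = -4*(-15 - L + 8*T) = 60 - 32*T + 4*L)
58 - q(-22, 22) = 58 - (60 - 32*(-22) + 4*22) = 58 - (60 + 704 + 88) = 58 - 1*852 = 58 - 852 = -794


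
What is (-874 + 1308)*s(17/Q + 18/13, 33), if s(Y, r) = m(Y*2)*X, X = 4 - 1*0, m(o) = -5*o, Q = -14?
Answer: -38440/13 ≈ -2956.9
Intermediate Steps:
X = 4 (X = 4 + 0 = 4)
s(Y, r) = -40*Y (s(Y, r) = -5*Y*2*4 = -10*Y*4 = -40*Y)
(-874 + 1308)*s(17/Q + 18/13, 33) = (-874 + 1308)*(-40*(17/(-14) + 18/13)) = 434*(-40*(17*(-1/14) + 18*(1/13))) = 434*(-40*(-17/14 + 18/13)) = 434*(-40*31/182) = 434*(-620/91) = -38440/13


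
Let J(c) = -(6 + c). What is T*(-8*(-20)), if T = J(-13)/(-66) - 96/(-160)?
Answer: 2608/33 ≈ 79.030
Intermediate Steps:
J(c) = -6 - c
T = 163/330 (T = (-6 - 1*(-13))/(-66) - 96/(-160) = (-6 + 13)*(-1/66) - 96*(-1/160) = 7*(-1/66) + ⅗ = -7/66 + ⅗ = 163/330 ≈ 0.49394)
T*(-8*(-20)) = 163*(-8*(-20))/330 = (163/330)*160 = 2608/33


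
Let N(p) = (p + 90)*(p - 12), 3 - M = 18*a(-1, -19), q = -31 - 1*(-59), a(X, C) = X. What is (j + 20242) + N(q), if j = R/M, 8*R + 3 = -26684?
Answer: 3691153/168 ≈ 21971.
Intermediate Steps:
R = -26687/8 (R = -3/8 + (⅛)*(-26684) = -3/8 - 6671/2 = -26687/8 ≈ -3335.9)
q = 28 (q = -31 + 59 = 28)
M = 21 (M = 3 - 18*(-1) = 3 - 1*(-18) = 3 + 18 = 21)
N(p) = (-12 + p)*(90 + p) (N(p) = (90 + p)*(-12 + p) = (-12 + p)*(90 + p))
j = -26687/168 (j = -26687/8/21 = -26687/8*1/21 = -26687/168 ≈ -158.85)
(j + 20242) + N(q) = (-26687/168 + 20242) + (-1080 + 28² + 78*28) = 3373969/168 + (-1080 + 784 + 2184) = 3373969/168 + 1888 = 3691153/168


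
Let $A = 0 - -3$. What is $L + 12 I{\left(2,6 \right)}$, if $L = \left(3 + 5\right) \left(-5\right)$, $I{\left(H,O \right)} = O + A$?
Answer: $68$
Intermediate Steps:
$A = 3$ ($A = 0 + 3 = 3$)
$I{\left(H,O \right)} = 3 + O$ ($I{\left(H,O \right)} = O + 3 = 3 + O$)
$L = -40$ ($L = 8 \left(-5\right) = -40$)
$L + 12 I{\left(2,6 \right)} = -40 + 12 \left(3 + 6\right) = -40 + 12 \cdot 9 = -40 + 108 = 68$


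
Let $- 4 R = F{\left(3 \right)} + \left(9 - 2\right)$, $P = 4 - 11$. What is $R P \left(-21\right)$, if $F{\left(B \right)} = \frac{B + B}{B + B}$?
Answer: $-294$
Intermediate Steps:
$F{\left(B \right)} = 1$ ($F{\left(B \right)} = \frac{2 B}{2 B} = 2 B \frac{1}{2 B} = 1$)
$P = -7$ ($P = 4 - 11 = -7$)
$R = -2$ ($R = - \frac{1 + \left(9 - 2\right)}{4} = - \frac{1 + 7}{4} = \left(- \frac{1}{4}\right) 8 = -2$)
$R P \left(-21\right) = \left(-2\right) \left(-7\right) \left(-21\right) = 14 \left(-21\right) = -294$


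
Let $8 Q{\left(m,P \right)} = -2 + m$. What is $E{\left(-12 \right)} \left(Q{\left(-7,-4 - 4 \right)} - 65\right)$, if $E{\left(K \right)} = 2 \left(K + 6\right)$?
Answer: $\frac{1587}{2} \approx 793.5$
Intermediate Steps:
$Q{\left(m,P \right)} = - \frac{1}{4} + \frac{m}{8}$ ($Q{\left(m,P \right)} = \frac{-2 + m}{8} = - \frac{1}{4} + \frac{m}{8}$)
$E{\left(K \right)} = 12 + 2 K$ ($E{\left(K \right)} = 2 \left(6 + K\right) = 12 + 2 K$)
$E{\left(-12 \right)} \left(Q{\left(-7,-4 - 4 \right)} - 65\right) = \left(12 + 2 \left(-12\right)\right) \left(\left(- \frac{1}{4} + \frac{1}{8} \left(-7\right)\right) - 65\right) = \left(12 - 24\right) \left(\left(- \frac{1}{4} - \frac{7}{8}\right) - 65\right) = - 12 \left(- \frac{9}{8} - 65\right) = \left(-12\right) \left(- \frac{529}{8}\right) = \frac{1587}{2}$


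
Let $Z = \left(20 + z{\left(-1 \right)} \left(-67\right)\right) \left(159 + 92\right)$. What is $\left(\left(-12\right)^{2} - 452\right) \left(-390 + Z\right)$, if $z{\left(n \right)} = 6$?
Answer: $29651776$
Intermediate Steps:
$Z = -95882$ ($Z = \left(20 + 6 \left(-67\right)\right) \left(159 + 92\right) = \left(20 - 402\right) 251 = \left(-382\right) 251 = -95882$)
$\left(\left(-12\right)^{2} - 452\right) \left(-390 + Z\right) = \left(\left(-12\right)^{2} - 452\right) \left(-390 - 95882\right) = \left(144 - 452\right) \left(-96272\right) = \left(-308\right) \left(-96272\right) = 29651776$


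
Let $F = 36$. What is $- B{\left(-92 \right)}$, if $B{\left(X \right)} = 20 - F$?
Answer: $16$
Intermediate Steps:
$B{\left(X \right)} = -16$ ($B{\left(X \right)} = 20 - 36 = -16$)
$- B{\left(-92 \right)} = \left(-1\right) \left(-16\right) = 16$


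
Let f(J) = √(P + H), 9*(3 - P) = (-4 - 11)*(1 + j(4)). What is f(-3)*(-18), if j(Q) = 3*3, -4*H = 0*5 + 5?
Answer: -3*√663 ≈ -77.246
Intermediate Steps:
H = -5/4 (H = -(0*5 + 5)/4 = -(0 + 5)/4 = -¼*5 = -5/4 ≈ -1.2500)
j(Q) = 9
P = 59/3 (P = 3 - (-4 - 11)*(1 + 9)/9 = 3 - (-5)*10/3 = 3 - ⅑*(-150) = 3 + 50/3 = 59/3 ≈ 19.667)
f(J) = √663/6 (f(J) = √(59/3 - 5/4) = √(221/12) = √663/6)
f(-3)*(-18) = (√663/6)*(-18) = -3*√663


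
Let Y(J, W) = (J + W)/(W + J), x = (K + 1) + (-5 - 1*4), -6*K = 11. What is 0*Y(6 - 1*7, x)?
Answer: 0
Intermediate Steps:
K = -11/6 (K = -1/6*11 = -11/6 ≈ -1.8333)
x = -59/6 (x = (-11/6 + 1) + (-5 - 1*4) = -5/6 + (-5 - 4) = -5/6 - 9 = -59/6 ≈ -9.8333)
Y(J, W) = 1 (Y(J, W) = (J + W)/(J + W) = 1)
0*Y(6 - 1*7, x) = 0*1 = 0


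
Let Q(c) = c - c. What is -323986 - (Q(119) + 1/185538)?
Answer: -60111714469/185538 ≈ -3.2399e+5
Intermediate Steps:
Q(c) = 0
-323986 - (Q(119) + 1/185538) = -323986 - (0 + 1/185538) = -323986 - 1*1/185538 = -323986 - 1/185538 = -60111714469/185538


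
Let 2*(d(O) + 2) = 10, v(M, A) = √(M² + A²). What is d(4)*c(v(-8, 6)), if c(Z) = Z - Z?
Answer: 0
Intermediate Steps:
v(M, A) = √(A² + M²)
d(O) = 3 (d(O) = -2 + (½)*10 = -2 + 5 = 3)
c(Z) = 0
d(4)*c(v(-8, 6)) = 3*0 = 0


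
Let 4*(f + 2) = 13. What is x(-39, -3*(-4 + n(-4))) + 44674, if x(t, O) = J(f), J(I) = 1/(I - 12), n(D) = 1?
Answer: 1920978/43 ≈ 44674.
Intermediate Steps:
f = 5/4 (f = -2 + (¼)*13 = -2 + 13/4 = 5/4 ≈ 1.2500)
J(I) = 1/(-12 + I)
x(t, O) = -4/43 (x(t, O) = 1/(-12 + 5/4) = 1/(-43/4) = -4/43)
x(-39, -3*(-4 + n(-4))) + 44674 = -4/43 + 44674 = 1920978/43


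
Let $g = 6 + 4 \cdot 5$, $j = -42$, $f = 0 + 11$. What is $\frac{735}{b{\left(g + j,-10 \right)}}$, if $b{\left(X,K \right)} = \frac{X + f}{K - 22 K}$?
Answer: $-30870$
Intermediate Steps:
$f = 11$
$g = 26$ ($g = 6 + 20 = 26$)
$b{\left(X,K \right)} = - \frac{11 + X}{21 K}$ ($b{\left(X,K \right)} = \frac{X + 11}{K - 22 K} = \frac{11 + X}{\left(-21\right) K} = \left(11 + X\right) \left(- \frac{1}{21 K}\right) = - \frac{11 + X}{21 K}$)
$\frac{735}{b{\left(g + j,-10 \right)}} = \frac{735}{\frac{1}{21} \frac{1}{-10} \left(-11 - \left(26 - 42\right)\right)} = \frac{735}{\frac{1}{21} \left(- \frac{1}{10}\right) \left(-11 - -16\right)} = \frac{735}{\frac{1}{21} \left(- \frac{1}{10}\right) \left(-11 + 16\right)} = \frac{735}{\frac{1}{21} \left(- \frac{1}{10}\right) 5} = \frac{735}{- \frac{1}{42}} = 735 \left(-42\right) = -30870$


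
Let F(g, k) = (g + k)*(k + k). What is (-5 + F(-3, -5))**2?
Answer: 5625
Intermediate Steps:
F(g, k) = 2*k*(g + k) (F(g, k) = (g + k)*(2*k) = 2*k*(g + k))
(-5 + F(-3, -5))**2 = (-5 + 2*(-5)*(-3 - 5))**2 = (-5 + 2*(-5)*(-8))**2 = (-5 + 80)**2 = 75**2 = 5625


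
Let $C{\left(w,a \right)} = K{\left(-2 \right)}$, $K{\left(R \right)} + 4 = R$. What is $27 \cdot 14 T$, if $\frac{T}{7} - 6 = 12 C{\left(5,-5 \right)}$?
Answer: $-174636$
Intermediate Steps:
$K{\left(R \right)} = -4 + R$
$C{\left(w,a \right)} = -6$ ($C{\left(w,a \right)} = -4 - 2 = -6$)
$T = -462$ ($T = 42 + 7 \cdot 12 \left(-6\right) = 42 + 7 \left(-72\right) = 42 - 504 = -462$)
$27 \cdot 14 T = 27 \cdot 14 \left(-462\right) = 378 \left(-462\right) = -174636$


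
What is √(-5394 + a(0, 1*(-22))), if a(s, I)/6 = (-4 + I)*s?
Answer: I*√5394 ≈ 73.444*I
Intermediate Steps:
a(s, I) = 6*s*(-4 + I) (a(s, I) = 6*((-4 + I)*s) = 6*(s*(-4 + I)) = 6*s*(-4 + I))
√(-5394 + a(0, 1*(-22))) = √(-5394 + 6*0*(-4 + 1*(-22))) = √(-5394 + 6*0*(-4 - 22)) = √(-5394 + 6*0*(-26)) = √(-5394 + 0) = √(-5394) = I*√5394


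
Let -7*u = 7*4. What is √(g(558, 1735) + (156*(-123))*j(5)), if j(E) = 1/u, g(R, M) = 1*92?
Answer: √4889 ≈ 69.921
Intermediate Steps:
u = -4 ≈ -4.0000
g(R, M) = 92
j(E) = -¼ (j(E) = 1/(-4) = -¼)
√(g(558, 1735) + (156*(-123))*j(5)) = √(92 + (156*(-123))*(-¼)) = √(92 - 19188*(-¼)) = √(92 + 4797) = √4889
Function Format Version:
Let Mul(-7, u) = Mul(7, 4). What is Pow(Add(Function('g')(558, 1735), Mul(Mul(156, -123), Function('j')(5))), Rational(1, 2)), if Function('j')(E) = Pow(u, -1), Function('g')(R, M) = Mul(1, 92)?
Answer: Pow(4889, Rational(1, 2)) ≈ 69.921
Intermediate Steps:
u = -4 (u = Mul(Rational(-1, 7), Mul(7, 4)) = Mul(Rational(-1, 7), 28) = -4)
Function('g')(R, M) = 92
Function('j')(E) = Rational(-1, 4) (Function('j')(E) = Pow(-4, -1) = Rational(-1, 4))
Pow(Add(Function('g')(558, 1735), Mul(Mul(156, -123), Function('j')(5))), Rational(1, 2)) = Pow(Add(92, Mul(Mul(156, -123), Rational(-1, 4))), Rational(1, 2)) = Pow(Add(92, Mul(-19188, Rational(-1, 4))), Rational(1, 2)) = Pow(Add(92, 4797), Rational(1, 2)) = Pow(4889, Rational(1, 2))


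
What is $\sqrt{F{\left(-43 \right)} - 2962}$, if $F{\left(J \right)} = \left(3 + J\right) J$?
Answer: $3 i \sqrt{138} \approx 35.242 i$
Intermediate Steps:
$F{\left(J \right)} = J \left(3 + J\right)$
$\sqrt{F{\left(-43 \right)} - 2962} = \sqrt{- 43 \left(3 - 43\right) - 2962} = \sqrt{\left(-43\right) \left(-40\right) - 2962} = \sqrt{1720 - 2962} = \sqrt{-1242} = 3 i \sqrt{138}$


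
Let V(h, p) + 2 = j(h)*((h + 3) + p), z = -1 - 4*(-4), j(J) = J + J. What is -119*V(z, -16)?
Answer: -6902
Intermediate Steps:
j(J) = 2*J
z = 15 (z = -1 + 16 = 15)
V(h, p) = -2 + 2*h*(3 + h + p) (V(h, p) = -2 + (2*h)*((h + 3) + p) = -2 + (2*h)*((3 + h) + p) = -2 + (2*h)*(3 + h + p) = -2 + 2*h*(3 + h + p))
-119*V(z, -16) = -119*(-2 + 2*15² + 6*15 + 2*15*(-16)) = -119*(-2 + 2*225 + 90 - 480) = -119*(-2 + 450 + 90 - 480) = -119*58 = -6902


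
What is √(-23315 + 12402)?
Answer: I*√10913 ≈ 104.47*I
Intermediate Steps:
√(-23315 + 12402) = √(-10913) = I*√10913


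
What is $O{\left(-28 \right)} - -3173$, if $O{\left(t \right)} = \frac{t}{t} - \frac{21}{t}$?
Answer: $\frac{12699}{4} \approx 3174.8$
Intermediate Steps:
$O{\left(t \right)} = 1 - \frac{21}{t}$
$O{\left(-28 \right)} - -3173 = \frac{-21 - 28}{-28} - -3173 = \left(- \frac{1}{28}\right) \left(-49\right) + 3173 = \frac{7}{4} + 3173 = \frac{12699}{4}$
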